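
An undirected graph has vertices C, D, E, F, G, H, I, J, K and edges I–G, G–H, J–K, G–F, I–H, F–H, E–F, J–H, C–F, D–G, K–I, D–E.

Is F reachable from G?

Explore from G.
Distance 1: reach D, F, H, I.
Found F.

Yes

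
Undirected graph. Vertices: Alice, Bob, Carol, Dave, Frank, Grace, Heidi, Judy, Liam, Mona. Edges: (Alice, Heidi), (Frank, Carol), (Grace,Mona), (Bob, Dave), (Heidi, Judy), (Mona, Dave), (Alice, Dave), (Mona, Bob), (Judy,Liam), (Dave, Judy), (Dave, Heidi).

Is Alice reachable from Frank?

No

Explore from Frank.
Distance 1: reach Carol.
The search is exhausted without reaching Alice; it lies in a different component.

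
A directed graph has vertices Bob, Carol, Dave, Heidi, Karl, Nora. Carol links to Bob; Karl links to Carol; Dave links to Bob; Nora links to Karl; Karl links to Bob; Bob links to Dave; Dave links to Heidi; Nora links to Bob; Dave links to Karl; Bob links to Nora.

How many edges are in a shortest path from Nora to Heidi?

3

Distance 0: Nora.
Distance 1: Bob, Karl.
Distance 2: Carol, Dave.
Distance 3: Heidi — contains Heidi.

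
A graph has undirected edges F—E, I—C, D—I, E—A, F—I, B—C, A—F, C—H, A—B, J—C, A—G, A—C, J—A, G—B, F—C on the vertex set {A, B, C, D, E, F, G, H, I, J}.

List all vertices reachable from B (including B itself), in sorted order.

A, B, C, D, E, F, G, H, I, J

Start at B.
Its neighbours: A, C, G.
Then their neighbours: E, F, H, I, J.
Then next layer: D.
Every vertex is now reached.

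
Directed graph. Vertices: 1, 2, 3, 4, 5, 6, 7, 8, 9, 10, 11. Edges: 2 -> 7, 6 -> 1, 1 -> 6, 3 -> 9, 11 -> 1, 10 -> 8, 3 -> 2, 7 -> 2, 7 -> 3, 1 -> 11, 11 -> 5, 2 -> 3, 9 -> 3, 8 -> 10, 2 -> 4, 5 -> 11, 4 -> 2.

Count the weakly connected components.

3

From 1: component {1, 5, 6, 11}.
From 2: component {2, 3, 4, 7, 9}.
From 8: component {8, 10}.
That's 3 components.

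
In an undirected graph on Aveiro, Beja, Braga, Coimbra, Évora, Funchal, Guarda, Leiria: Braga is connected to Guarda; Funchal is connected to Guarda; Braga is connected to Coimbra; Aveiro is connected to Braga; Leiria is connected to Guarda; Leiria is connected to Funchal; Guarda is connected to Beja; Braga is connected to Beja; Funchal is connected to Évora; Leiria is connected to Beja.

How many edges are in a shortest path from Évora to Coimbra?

Distance 0: Évora.
Distance 1: Funchal.
Distance 2: Guarda, Leiria.
Distance 3: Beja, Braga.
Distance 4: Aveiro, Coimbra — contains Coimbra.

4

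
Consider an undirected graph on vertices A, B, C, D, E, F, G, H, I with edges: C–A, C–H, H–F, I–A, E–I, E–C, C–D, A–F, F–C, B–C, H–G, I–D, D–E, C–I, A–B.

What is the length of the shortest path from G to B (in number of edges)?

3

Distance 0: G.
Distance 1: H.
Distance 2: C, F.
Distance 3: A, B, D, E, I — contains B.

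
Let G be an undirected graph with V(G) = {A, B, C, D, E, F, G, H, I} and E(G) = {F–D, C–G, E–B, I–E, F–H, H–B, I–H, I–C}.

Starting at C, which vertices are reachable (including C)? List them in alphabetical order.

Start at C.
Its neighbours: G, I.
Then their neighbours: E, H.
Then next layer: B, F.
Then next layer: D.
Nothing further is reachable.

B, C, D, E, F, G, H, I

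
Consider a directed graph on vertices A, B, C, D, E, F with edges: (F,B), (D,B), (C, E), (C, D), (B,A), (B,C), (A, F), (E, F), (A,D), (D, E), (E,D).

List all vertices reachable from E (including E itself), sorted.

Start at E.
Its neighbours: D, F.
Then their neighbours: B.
Then next layer: A, C.
Every vertex is now reached.

A, B, C, D, E, F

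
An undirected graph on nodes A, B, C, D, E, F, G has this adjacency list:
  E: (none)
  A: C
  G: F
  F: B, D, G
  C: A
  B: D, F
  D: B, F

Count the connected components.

From A: component {A, C}.
From B: component {B, D, F, G}.
From E: component {E}.
That's 3 components.

3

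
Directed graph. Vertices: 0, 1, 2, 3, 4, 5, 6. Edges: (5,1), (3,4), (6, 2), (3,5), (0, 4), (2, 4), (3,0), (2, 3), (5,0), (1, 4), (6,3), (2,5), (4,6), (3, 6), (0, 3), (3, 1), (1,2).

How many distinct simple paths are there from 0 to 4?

0→3→1→2→4
0→3→1→4
0→3→4
0→3→5→1→2→4
0→3→5→1→4
0→3→6→2→4
0→3→6→2→5→1→4
0→4

8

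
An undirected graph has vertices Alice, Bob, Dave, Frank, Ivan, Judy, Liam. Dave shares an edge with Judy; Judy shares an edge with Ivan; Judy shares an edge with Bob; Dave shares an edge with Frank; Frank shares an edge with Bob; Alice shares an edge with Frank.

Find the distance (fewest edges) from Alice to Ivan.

4

Distance 0: Alice.
Distance 1: Frank.
Distance 2: Bob, Dave.
Distance 3: Judy.
Distance 4: Ivan — contains Ivan.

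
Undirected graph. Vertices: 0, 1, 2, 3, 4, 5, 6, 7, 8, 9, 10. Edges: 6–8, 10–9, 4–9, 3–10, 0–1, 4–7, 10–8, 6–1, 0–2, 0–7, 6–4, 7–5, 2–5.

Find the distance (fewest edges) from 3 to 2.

Distance 0: 3.
Distance 1: 10.
Distance 2: 8, 9.
Distance 3: 4, 6.
Distance 4: 1, 7.
Distance 5: 0, 5.
Distance 6: 2 — contains 2.

6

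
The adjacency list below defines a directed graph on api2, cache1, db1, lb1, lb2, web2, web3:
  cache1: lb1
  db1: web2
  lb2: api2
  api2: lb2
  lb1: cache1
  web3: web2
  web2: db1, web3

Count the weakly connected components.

3

From api2: component {api2, lb2}.
From cache1: component {cache1, lb1}.
From db1: component {db1, web2, web3}.
That's 3 components.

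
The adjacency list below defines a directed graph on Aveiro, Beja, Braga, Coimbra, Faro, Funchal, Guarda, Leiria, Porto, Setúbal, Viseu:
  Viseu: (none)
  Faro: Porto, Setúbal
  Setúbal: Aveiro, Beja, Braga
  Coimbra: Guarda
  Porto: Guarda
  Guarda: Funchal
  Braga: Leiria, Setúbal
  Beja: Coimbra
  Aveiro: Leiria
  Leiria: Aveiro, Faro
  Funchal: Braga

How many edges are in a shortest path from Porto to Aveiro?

5

Distance 0: Porto.
Distance 1: Guarda.
Distance 2: Funchal.
Distance 3: Braga.
Distance 4: Leiria, Setúbal.
Distance 5: Aveiro, Beja, Faro — contains Aveiro.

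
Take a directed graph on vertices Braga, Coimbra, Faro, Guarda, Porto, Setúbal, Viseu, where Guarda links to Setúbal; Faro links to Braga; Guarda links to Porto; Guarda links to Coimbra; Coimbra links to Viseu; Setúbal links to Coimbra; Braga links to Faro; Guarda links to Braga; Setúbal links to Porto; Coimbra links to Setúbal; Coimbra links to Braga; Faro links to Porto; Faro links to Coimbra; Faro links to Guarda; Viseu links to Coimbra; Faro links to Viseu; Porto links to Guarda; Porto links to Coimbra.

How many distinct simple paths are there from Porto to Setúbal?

Porto→Coimbra→Braga→Faro→Guarda→Setúbal
Porto→Coimbra→Setúbal
Porto→Guarda→Braga→Faro→Coimbra→Setúbal
Porto→Guarda→Braga→Faro→Viseu→Coimbra→Setúbal
Porto→Guarda→Coimbra→Setúbal
Porto→Guarda→Setúbal

6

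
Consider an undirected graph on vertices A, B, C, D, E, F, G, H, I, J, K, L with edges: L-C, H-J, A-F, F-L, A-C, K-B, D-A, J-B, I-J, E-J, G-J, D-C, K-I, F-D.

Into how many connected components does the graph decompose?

2

From A: component {A, C, D, F, L}.
From B: component {B, E, G, H, I, J, K}.
That's 2 components.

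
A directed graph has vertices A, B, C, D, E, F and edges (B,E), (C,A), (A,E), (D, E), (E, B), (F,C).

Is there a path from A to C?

Explore from A.
Distance 1: reach E.
Distance 2: reach B.
The search from A is exhausted; no directed path reaches C.

No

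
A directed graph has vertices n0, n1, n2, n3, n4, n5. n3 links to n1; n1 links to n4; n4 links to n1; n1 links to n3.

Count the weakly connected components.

From n0: component {n0}.
From n1: component {n1, n3, n4}.
From n2: component {n2}.
From n5: component {n5}.
That's 4 components.

4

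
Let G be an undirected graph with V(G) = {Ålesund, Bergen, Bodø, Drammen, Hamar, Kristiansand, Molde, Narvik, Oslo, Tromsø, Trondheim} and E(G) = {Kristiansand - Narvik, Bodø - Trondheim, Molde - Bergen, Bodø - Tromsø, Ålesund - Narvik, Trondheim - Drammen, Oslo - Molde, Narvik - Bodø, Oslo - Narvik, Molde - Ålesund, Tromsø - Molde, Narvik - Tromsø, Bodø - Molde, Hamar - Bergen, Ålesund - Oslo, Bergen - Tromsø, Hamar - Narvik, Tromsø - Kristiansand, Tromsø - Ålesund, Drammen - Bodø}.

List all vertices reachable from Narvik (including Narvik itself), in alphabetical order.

Start at Narvik.
Its neighbours: Ålesund, Bodø, Hamar, Kristiansand, Oslo, Tromsø.
Then their neighbours: Bergen, Drammen, Molde, Trondheim.
Every vertex is now reached.

Ålesund, Bergen, Bodø, Drammen, Hamar, Kristiansand, Molde, Narvik, Oslo, Tromsø, Trondheim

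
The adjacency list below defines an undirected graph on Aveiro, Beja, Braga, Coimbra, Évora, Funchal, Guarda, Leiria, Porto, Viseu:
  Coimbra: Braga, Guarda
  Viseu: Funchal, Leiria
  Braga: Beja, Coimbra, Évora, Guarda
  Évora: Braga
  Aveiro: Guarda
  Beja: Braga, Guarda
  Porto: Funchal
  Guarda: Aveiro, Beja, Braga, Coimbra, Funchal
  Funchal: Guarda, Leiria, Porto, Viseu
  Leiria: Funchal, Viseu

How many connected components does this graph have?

From Aveiro: component {Aveiro, Beja, Braga, Coimbra, Évora, Funchal, Guarda, Leiria, Porto, Viseu}.
That's 1 component.

1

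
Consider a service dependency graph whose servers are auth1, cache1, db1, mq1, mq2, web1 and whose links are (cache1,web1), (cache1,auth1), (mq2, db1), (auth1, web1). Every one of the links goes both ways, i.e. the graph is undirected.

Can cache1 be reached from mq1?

mq1 has no edges, so nothing is reachable from it.

No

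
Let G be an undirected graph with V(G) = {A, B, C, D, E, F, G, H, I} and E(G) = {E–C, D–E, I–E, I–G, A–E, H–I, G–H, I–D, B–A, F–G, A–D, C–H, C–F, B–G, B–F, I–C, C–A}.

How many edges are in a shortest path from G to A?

Distance 0: G.
Distance 1: B, F, H, I.
Distance 2: A, C, D, E — contains A.

2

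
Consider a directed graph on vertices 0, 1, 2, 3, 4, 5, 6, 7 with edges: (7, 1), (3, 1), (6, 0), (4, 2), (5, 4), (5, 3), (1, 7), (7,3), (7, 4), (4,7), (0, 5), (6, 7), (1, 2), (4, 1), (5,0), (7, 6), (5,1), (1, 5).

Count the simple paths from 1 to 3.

1→5→3
1→5→4→7→3
1→7→3
1→7→6→0→5→3

4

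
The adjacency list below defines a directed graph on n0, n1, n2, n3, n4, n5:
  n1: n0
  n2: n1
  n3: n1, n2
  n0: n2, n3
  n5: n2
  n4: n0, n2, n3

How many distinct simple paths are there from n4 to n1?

n4→n0→n2→n1
n4→n0→n3→n1
n4→n0→n3→n2→n1
n4→n2→n1
n4→n3→n1
n4→n3→n2→n1

6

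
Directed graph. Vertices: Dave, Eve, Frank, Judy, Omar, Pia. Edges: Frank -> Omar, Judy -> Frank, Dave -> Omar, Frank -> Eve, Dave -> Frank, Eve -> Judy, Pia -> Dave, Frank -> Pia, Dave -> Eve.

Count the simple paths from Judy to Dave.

1

Judy→Frank→Pia→Dave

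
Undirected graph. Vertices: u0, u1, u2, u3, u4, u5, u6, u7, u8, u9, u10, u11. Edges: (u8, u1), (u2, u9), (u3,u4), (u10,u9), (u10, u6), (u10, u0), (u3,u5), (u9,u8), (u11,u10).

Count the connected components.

From u0: component {u0, u1, u2, u6, u8, u9, u10, u11}.
From u3: component {u3, u4, u5}.
From u7: component {u7}.
That's 3 components.

3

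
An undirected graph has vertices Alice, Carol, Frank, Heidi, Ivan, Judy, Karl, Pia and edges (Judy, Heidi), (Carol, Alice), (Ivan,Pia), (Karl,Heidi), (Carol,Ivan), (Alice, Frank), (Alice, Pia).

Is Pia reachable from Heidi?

Explore from Heidi.
Distance 1: reach Judy, Karl.
The search is exhausted without reaching Pia; it lies in a different component.

No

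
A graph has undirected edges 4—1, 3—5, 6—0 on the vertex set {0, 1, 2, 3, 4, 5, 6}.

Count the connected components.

From 0: component {0, 6}.
From 1: component {1, 4}.
From 2: component {2}.
From 3: component {3, 5}.
That's 4 components.

4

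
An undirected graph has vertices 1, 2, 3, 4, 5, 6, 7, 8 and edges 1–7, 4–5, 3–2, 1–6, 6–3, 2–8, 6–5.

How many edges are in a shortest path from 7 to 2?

Distance 0: 7.
Distance 1: 1.
Distance 2: 6.
Distance 3: 3, 5.
Distance 4: 2, 4 — contains 2.

4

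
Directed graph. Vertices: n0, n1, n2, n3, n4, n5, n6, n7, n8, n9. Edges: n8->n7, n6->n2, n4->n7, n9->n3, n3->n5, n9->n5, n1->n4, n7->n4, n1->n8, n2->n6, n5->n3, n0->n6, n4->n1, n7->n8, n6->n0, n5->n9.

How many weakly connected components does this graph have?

From n0: component {n0, n2, n6}.
From n1: component {n1, n4, n7, n8}.
From n3: component {n3, n5, n9}.
That's 3 components.

3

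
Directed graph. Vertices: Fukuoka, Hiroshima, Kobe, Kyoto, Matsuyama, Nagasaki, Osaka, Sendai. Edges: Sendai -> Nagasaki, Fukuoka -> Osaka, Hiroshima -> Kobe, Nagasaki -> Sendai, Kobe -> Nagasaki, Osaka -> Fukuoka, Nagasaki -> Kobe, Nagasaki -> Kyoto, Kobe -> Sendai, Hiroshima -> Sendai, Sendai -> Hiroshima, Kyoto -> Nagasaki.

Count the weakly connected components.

From Fukuoka: component {Fukuoka, Osaka}.
From Hiroshima: component {Hiroshima, Kobe, Kyoto, Nagasaki, Sendai}.
From Matsuyama: component {Matsuyama}.
That's 3 components.

3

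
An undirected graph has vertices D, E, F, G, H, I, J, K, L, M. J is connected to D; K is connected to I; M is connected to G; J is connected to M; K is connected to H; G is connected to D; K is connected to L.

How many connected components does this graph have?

From D: component {D, G, J, M}.
From E: component {E}.
From F: component {F}.
From H: component {H, I, K, L}.
That's 4 components.

4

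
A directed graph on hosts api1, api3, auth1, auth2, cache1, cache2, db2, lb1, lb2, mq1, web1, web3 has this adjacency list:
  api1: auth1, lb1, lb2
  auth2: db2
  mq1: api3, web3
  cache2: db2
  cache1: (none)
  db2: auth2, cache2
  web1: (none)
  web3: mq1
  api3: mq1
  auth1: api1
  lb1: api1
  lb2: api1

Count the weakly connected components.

5

From api1: component {api1, auth1, lb1, lb2}.
From api3: component {api3, mq1, web3}.
From auth2: component {auth2, cache2, db2}.
From cache1: component {cache1}.
From web1: component {web1}.
That's 5 components.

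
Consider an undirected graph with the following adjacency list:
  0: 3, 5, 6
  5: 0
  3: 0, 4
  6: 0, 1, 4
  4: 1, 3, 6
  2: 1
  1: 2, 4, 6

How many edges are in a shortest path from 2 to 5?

4

Distance 0: 2.
Distance 1: 1.
Distance 2: 4, 6.
Distance 3: 0, 3.
Distance 4: 5 — contains 5.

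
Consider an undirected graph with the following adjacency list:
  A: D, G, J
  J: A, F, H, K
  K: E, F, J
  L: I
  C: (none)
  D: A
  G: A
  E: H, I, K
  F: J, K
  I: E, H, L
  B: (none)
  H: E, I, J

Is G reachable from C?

No

C has no edges, so nothing is reachable from it.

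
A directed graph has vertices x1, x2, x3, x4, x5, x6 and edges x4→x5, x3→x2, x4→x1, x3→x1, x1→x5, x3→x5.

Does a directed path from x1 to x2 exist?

Explore from x1.
Distance 1: reach x5.
The search from x1 is exhausted; no directed path reaches x2.

No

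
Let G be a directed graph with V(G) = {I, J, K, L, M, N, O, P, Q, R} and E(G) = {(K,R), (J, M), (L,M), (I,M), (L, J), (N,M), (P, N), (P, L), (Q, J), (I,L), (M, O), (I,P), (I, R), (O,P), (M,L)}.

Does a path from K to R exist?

Yes

Explore from K.
Distance 1: reach R.
Found R.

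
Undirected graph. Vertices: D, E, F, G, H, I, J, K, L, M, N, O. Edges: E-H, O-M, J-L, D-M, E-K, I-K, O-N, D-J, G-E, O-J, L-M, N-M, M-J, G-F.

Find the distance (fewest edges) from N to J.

Distance 0: N.
Distance 1: M, O.
Distance 2: D, J, L — contains J.

2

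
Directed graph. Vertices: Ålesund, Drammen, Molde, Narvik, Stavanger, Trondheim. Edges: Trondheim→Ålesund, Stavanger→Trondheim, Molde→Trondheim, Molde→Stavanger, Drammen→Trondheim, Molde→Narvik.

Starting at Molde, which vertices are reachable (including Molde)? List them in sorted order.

Start at Molde.
Its neighbours: Narvik, Stavanger, Trondheim.
Then their neighbours: Ålesund.
Nothing further is reachable.

Ålesund, Molde, Narvik, Stavanger, Trondheim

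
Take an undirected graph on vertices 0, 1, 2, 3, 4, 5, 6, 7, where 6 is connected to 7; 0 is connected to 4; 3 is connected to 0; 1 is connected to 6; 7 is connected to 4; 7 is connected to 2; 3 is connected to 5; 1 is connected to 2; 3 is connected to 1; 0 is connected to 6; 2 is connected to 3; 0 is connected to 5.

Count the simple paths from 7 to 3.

12

7–2–1–3
7–2–1–6–0–3
7–2–1–6–0–5–3
7–2–3
7–4–0–3
7–4–0–5–3
7–4–0–6–1–2–3
7–4–0–6–1–3
7–6–0–3
7–6–0–5–3
7–6–1–2–3
7–6–1–3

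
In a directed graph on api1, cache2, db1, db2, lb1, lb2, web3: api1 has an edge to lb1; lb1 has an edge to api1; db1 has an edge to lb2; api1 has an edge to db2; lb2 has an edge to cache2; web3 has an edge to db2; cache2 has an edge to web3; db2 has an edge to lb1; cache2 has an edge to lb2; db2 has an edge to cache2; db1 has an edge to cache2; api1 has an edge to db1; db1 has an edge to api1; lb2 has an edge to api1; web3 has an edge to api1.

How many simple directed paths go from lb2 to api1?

lb2→api1
lb2→cache2→web3→api1
lb2→cache2→web3→db2→lb1→api1

3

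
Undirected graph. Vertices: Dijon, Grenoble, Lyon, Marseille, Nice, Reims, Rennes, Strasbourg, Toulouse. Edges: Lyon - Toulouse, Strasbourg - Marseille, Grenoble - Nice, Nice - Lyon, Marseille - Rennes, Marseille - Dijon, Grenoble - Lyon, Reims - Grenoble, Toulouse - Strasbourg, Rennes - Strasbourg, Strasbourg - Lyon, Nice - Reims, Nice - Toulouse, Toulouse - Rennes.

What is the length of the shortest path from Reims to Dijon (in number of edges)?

Distance 0: Reims.
Distance 1: Grenoble, Nice.
Distance 2: Lyon, Toulouse.
Distance 3: Rennes, Strasbourg.
Distance 4: Marseille.
Distance 5: Dijon — contains Dijon.

5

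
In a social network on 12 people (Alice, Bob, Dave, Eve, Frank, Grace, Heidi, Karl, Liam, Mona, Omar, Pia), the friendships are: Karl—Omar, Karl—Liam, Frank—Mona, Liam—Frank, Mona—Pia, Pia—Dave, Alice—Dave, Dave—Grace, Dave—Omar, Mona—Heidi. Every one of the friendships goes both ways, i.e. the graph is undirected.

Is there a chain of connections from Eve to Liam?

Eve has no edges, so nothing is reachable from it.

No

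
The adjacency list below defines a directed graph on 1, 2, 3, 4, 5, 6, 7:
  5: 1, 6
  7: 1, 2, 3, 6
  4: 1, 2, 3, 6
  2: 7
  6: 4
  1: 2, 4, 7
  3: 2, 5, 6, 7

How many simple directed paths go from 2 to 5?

3

2→7→1→4→3→5
2→7→3→5
2→7→6→4→3→5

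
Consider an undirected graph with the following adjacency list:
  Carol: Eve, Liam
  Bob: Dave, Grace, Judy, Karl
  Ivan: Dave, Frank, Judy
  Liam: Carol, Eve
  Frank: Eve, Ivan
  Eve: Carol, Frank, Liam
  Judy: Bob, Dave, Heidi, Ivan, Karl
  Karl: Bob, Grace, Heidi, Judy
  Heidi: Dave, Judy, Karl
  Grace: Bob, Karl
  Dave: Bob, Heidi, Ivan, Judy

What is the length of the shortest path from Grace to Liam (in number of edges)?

Distance 0: Grace.
Distance 1: Bob, Karl.
Distance 2: Dave, Heidi, Judy.
Distance 3: Ivan.
Distance 4: Frank.
Distance 5: Eve.
Distance 6: Carol, Liam — contains Liam.

6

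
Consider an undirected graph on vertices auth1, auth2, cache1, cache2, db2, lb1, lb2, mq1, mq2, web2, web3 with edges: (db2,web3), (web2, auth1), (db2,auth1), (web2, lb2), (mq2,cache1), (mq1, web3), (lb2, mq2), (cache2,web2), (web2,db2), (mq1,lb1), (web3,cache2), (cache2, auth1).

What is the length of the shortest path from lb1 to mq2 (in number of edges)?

Distance 0: lb1.
Distance 1: mq1.
Distance 2: web3.
Distance 3: cache2, db2.
Distance 4: auth1, web2.
Distance 5: lb2.
Distance 6: mq2 — contains mq2.

6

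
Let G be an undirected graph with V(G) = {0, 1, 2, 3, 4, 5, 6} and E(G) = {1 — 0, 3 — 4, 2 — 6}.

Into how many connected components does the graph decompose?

4

From 0: component {0, 1}.
From 2: component {2, 6}.
From 3: component {3, 4}.
From 5: component {5}.
That's 4 components.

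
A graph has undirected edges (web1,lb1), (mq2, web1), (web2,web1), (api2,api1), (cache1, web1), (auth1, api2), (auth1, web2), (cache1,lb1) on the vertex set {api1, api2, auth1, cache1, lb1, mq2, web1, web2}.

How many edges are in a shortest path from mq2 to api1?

5

Distance 0: mq2.
Distance 1: web1.
Distance 2: cache1, lb1, web2.
Distance 3: auth1.
Distance 4: api2.
Distance 5: api1 — contains api1.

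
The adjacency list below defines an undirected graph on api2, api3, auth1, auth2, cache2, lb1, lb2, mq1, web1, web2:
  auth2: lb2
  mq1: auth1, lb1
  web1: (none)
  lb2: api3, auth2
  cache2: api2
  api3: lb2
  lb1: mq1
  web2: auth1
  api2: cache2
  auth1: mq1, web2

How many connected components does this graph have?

From api2: component {api2, cache2}.
From api3: component {api3, auth2, lb2}.
From auth1: component {auth1, lb1, mq1, web2}.
From web1: component {web1}.
That's 4 components.

4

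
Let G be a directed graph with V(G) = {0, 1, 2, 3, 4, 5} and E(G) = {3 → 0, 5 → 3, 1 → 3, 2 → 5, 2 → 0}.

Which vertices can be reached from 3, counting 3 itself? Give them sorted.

0, 3

Start at 3.
Its neighbours: 0.
Nothing further is reachable.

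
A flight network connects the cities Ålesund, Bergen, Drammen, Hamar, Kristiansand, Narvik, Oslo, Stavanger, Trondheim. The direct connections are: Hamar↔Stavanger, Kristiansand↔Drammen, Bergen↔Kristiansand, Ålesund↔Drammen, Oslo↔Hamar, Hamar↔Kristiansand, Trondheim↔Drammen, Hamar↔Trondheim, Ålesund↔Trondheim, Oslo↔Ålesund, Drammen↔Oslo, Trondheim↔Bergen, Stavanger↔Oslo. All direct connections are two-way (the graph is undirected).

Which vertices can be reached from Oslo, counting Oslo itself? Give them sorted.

Ålesund, Bergen, Drammen, Hamar, Kristiansand, Oslo, Stavanger, Trondheim

Start at Oslo.
Its neighbours: Ålesund, Drammen, Hamar, Stavanger.
Then their neighbours: Kristiansand, Trondheim.
Then next layer: Bergen.
Nothing further is reachable.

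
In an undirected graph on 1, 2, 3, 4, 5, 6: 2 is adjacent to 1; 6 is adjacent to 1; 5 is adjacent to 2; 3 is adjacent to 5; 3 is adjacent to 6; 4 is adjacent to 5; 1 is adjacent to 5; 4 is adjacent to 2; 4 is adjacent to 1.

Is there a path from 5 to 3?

Explore from 5.
Distance 1: reach 1, 2, 3, 4.
Found 3.

Yes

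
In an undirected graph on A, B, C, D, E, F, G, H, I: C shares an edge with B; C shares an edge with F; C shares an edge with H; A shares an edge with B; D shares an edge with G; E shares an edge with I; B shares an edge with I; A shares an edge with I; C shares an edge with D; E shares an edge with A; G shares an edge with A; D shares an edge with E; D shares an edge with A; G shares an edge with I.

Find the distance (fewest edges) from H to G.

Distance 0: H.
Distance 1: C.
Distance 2: B, D, F.
Distance 3: A, E, G, I — contains G.

3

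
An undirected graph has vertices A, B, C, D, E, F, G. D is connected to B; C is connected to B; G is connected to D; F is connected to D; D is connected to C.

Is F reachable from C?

Yes

Explore from C.
Distance 1: reach B, D.
Distance 2: reach F, G.
Found F.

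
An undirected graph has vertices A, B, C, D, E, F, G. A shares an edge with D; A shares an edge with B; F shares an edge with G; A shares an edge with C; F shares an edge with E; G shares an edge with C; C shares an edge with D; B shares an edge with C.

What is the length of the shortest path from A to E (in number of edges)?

4

Distance 0: A.
Distance 1: B, C, D.
Distance 2: G.
Distance 3: F.
Distance 4: E — contains E.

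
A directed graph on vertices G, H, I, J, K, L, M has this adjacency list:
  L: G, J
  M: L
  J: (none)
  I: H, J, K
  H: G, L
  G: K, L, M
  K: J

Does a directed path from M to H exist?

Explore from M.
Distance 1: reach L.
Distance 2: reach G, J.
Distance 3: reach K.
The search from M is exhausted; no directed path reaches H.

No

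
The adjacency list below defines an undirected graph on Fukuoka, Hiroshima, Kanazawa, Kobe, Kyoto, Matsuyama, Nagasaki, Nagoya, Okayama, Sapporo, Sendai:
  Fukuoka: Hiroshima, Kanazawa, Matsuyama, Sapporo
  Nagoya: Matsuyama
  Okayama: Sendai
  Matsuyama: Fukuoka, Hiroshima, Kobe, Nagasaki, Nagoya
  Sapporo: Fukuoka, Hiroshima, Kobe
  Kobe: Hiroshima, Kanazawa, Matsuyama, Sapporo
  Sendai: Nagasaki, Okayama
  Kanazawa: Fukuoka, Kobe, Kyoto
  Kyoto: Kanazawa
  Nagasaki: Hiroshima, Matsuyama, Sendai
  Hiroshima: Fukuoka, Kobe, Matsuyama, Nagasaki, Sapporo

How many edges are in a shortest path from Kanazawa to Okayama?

5

Distance 0: Kanazawa.
Distance 1: Fukuoka, Kobe, Kyoto.
Distance 2: Hiroshima, Matsuyama, Sapporo.
Distance 3: Nagasaki, Nagoya.
Distance 4: Sendai.
Distance 5: Okayama — contains Okayama.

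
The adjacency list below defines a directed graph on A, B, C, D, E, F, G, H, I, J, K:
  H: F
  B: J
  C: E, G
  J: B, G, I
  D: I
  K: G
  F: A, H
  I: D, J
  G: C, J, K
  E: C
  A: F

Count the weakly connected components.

From A: component {A, F, H}.
From B: component {B, C, D, E, G, I, J, K}.
That's 2 components.

2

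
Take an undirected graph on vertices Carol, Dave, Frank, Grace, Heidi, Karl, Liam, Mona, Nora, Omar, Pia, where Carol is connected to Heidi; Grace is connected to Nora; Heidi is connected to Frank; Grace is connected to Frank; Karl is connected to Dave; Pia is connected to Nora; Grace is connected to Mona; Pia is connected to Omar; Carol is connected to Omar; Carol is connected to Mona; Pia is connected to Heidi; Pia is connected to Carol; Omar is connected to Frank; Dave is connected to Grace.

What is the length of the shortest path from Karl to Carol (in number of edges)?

Distance 0: Karl.
Distance 1: Dave.
Distance 2: Grace.
Distance 3: Frank, Mona, Nora.
Distance 4: Carol, Heidi, Omar, Pia — contains Carol.

4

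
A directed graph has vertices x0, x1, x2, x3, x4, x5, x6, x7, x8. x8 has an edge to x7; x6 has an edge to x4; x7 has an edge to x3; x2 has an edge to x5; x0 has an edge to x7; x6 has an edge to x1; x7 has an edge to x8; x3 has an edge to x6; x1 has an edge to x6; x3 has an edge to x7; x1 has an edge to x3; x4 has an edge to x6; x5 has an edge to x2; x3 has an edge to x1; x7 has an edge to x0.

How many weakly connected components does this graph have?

2

From x0: component {x0, x1, x3, x4, x6, x7, x8}.
From x2: component {x2, x5}.
That's 2 components.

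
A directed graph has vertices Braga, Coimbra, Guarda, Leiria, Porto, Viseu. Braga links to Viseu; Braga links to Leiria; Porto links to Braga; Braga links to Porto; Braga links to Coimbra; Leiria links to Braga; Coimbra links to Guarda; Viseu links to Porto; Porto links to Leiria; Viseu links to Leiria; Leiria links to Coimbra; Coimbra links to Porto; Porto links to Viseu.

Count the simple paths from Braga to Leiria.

7

Braga→Coimbra→Porto→Leiria
Braga→Coimbra→Porto→Viseu→Leiria
Braga→Leiria
Braga→Porto→Leiria
Braga→Porto→Viseu→Leiria
Braga→Viseu→Leiria
Braga→Viseu→Porto→Leiria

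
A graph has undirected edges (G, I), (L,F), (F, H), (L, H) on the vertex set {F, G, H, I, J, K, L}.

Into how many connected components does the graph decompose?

4

From F: component {F, H, L}.
From G: component {G, I}.
From J: component {J}.
From K: component {K}.
That's 4 components.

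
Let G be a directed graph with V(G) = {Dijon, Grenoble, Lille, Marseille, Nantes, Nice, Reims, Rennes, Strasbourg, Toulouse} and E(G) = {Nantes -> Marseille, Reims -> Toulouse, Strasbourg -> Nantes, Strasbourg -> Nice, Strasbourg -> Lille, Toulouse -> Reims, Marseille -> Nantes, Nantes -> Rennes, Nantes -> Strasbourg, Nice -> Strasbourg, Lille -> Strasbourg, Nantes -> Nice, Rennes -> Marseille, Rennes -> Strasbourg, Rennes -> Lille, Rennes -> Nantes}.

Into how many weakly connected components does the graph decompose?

From Dijon: component {Dijon}.
From Grenoble: component {Grenoble}.
From Lille: component {Lille, Marseille, Nantes, Nice, Rennes, Strasbourg}.
From Reims: component {Reims, Toulouse}.
That's 4 components.

4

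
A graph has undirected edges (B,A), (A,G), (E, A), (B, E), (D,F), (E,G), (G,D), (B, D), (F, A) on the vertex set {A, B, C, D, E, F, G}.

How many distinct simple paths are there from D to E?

D–B–A–E
D–B–A–G–E
D–B–E
D–F–A–B–E
D–F–A–E
D–F–A–G–E
D–G–A–B–E
D–G–A–E
D–G–E

9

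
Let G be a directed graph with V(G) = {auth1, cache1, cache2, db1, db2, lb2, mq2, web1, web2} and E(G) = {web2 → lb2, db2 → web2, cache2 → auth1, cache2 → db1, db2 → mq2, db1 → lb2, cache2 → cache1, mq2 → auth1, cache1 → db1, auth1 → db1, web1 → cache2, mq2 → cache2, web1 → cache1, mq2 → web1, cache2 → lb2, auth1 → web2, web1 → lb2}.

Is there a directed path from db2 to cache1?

Yes

Explore from db2.
Distance 1: reach mq2, web2.
Distance 2: reach auth1, cache2, lb2, web1.
Distance 3: reach cache1, db1.
Found cache1.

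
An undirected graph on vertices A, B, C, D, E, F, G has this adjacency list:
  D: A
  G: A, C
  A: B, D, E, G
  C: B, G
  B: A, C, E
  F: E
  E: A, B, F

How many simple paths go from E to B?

E–A–B
E–A–G–C–B
E–B

3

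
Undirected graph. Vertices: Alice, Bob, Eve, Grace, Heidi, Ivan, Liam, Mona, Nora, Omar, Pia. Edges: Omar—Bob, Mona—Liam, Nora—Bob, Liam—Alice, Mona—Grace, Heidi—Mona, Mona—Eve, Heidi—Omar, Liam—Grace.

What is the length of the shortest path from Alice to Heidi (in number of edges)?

3

Distance 0: Alice.
Distance 1: Liam.
Distance 2: Grace, Mona.
Distance 3: Eve, Heidi — contains Heidi.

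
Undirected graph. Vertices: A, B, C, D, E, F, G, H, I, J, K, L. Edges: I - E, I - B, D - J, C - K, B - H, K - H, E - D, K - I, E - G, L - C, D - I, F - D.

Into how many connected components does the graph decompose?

From A: component {A}.
From B: component {B, C, D, E, F, G, H, I, J, K, L}.
That's 2 components.

2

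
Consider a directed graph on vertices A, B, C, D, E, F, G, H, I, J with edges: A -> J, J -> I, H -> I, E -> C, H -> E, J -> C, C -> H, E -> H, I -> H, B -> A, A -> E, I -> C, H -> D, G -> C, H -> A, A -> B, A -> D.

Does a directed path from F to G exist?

F has no outgoing edges, so nothing is reachable from it.

No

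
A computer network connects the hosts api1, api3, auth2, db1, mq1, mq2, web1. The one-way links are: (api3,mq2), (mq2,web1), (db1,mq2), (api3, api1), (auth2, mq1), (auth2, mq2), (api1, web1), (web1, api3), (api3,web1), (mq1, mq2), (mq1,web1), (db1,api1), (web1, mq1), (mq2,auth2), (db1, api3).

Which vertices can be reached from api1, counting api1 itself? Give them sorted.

api1, api3, auth2, mq1, mq2, web1

Start at api1.
Its neighbours: web1.
Then their neighbours: api3, mq1.
Then next layer: mq2.
Then next layer: auth2.
Nothing further is reachable.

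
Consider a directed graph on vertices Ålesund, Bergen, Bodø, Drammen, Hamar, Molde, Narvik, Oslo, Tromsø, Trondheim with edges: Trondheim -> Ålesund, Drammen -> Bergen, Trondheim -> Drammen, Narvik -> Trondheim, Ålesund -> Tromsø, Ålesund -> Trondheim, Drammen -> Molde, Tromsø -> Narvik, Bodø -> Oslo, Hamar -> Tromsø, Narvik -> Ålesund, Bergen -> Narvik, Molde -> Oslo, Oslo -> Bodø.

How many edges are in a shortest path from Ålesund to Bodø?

Distance 0: Ålesund.
Distance 1: Tromsø, Trondheim.
Distance 2: Drammen, Narvik.
Distance 3: Bergen, Molde.
Distance 4: Oslo.
Distance 5: Bodø — contains Bodø.

5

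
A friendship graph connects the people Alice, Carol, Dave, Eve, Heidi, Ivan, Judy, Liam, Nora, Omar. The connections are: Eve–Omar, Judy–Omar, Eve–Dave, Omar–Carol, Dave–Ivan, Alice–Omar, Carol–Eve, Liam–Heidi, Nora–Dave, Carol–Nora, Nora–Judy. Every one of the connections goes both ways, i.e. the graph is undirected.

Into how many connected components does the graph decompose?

From Alice: component {Alice, Carol, Dave, Eve, Ivan, Judy, Nora, Omar}.
From Heidi: component {Heidi, Liam}.
That's 2 components.

2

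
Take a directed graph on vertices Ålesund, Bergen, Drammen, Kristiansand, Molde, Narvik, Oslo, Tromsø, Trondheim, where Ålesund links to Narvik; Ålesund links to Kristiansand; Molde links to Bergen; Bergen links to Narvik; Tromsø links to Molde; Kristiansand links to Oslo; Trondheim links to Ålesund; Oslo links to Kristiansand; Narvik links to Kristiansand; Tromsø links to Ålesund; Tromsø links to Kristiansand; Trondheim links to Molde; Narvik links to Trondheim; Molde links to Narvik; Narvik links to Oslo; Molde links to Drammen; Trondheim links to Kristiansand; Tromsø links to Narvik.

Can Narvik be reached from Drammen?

Drammen has no outgoing edges, so nothing is reachable from it.

No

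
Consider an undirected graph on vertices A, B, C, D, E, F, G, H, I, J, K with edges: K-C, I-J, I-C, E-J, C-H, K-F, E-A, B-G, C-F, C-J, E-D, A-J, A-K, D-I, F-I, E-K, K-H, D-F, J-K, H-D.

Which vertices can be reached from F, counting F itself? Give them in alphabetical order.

A, C, D, E, F, H, I, J, K

Start at F.
Its neighbours: C, D, I, K.
Then their neighbours: A, E, H, J.
Nothing further is reachable.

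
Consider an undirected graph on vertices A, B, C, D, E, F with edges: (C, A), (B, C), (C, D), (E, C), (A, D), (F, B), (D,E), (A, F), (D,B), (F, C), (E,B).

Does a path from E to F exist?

Yes

Explore from E.
Distance 1: reach B, C, D.
Distance 2: reach A, F.
Found F.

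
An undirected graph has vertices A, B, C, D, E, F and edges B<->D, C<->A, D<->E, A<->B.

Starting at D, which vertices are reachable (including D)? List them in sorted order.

Start at D.
Its neighbours: B, E.
Then their neighbours: A.
Then next layer: C.
Nothing further is reachable.

A, B, C, D, E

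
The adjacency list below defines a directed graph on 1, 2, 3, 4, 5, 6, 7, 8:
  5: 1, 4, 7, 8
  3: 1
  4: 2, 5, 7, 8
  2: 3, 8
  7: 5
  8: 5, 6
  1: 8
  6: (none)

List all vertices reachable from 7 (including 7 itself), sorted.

1, 2, 3, 4, 5, 6, 7, 8

Start at 7.
Its neighbours: 5.
Then their neighbours: 1, 4, 8.
Then next layer: 2, 6.
Then next layer: 3.
Every vertex is now reached.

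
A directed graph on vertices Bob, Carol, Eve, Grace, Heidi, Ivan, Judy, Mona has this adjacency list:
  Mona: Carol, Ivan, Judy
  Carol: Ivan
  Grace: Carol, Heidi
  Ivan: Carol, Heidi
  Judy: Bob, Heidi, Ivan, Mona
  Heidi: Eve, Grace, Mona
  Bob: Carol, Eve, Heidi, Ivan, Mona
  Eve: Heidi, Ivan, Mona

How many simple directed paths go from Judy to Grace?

13

Judy→Bob→Carol→Ivan→Heidi→Grace
Judy→Bob→Eve→Heidi→Grace
Judy→Bob→Eve→Ivan→Heidi→Grace
Judy→Bob→Eve→Mona→Carol→Ivan→Heidi→Grace
Judy→Bob→Eve→Mona→Ivan→Heidi→Grace
Judy→Bob→Heidi→Grace
Judy→Bob→Ivan→Heidi→Grace
Judy→Bob→Mona→Carol→Ivan→Heidi→Grace
Judy→Bob→Mona→Ivan→Heidi→Grace
Judy→Heidi→Grace
Judy→Ivan→Heidi→Grace
Judy→Mona→Carol→Ivan→Heidi→Grace
Judy→Mona→Ivan→Heidi→Grace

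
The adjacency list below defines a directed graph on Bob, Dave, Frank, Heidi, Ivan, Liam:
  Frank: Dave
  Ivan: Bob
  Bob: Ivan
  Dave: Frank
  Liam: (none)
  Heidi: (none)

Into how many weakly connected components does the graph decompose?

4

From Bob: component {Bob, Ivan}.
From Dave: component {Dave, Frank}.
From Heidi: component {Heidi}.
From Liam: component {Liam}.
That's 4 components.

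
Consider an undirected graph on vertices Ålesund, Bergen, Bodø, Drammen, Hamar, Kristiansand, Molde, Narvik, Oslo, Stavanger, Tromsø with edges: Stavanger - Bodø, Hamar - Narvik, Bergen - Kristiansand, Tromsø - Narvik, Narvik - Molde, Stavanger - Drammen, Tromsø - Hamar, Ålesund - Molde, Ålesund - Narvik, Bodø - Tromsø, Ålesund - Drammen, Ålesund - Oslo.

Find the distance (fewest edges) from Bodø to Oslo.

4

Distance 0: Bodø.
Distance 1: Stavanger, Tromsø.
Distance 2: Drammen, Hamar, Narvik.
Distance 3: Ålesund, Molde.
Distance 4: Oslo — contains Oslo.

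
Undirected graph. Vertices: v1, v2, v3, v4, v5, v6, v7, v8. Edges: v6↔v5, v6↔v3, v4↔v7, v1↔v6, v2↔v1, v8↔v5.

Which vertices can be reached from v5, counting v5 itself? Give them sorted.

Start at v5.
Its neighbours: v6, v8.
Then their neighbours: v1, v3.
Then next layer: v2.
Nothing further is reachable.

v1, v2, v3, v5, v6, v8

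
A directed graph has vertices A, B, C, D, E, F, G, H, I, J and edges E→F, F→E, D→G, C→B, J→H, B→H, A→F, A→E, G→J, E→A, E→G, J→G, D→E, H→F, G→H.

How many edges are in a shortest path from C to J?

6

Distance 0: C.
Distance 1: B.
Distance 2: H.
Distance 3: F.
Distance 4: E.
Distance 5: A, G.
Distance 6: J — contains J.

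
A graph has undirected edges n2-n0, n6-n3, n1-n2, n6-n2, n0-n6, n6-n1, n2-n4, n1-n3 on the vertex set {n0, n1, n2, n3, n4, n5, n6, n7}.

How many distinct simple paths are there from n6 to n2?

n6–n0–n2
n6–n1–n2
n6–n2
n6–n3–n1–n2

4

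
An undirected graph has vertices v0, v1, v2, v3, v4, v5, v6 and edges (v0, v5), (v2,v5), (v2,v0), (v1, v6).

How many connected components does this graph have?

From v0: component {v0, v2, v5}.
From v1: component {v1, v6}.
From v3: component {v3}.
From v4: component {v4}.
That's 4 components.

4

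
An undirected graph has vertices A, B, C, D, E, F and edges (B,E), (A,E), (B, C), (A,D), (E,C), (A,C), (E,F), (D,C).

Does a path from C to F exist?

Explore from C.
Distance 1: reach A, B, D, E.
Distance 2: reach F.
Found F.

Yes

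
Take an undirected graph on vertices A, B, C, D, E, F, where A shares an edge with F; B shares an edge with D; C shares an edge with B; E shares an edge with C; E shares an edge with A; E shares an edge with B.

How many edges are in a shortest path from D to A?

3

Distance 0: D.
Distance 1: B.
Distance 2: C, E.
Distance 3: A — contains A.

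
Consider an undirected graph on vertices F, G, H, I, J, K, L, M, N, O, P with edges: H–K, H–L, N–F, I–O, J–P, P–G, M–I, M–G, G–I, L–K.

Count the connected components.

From F: component {F, N}.
From G: component {G, I, J, M, O, P}.
From H: component {H, K, L}.
That's 3 components.

3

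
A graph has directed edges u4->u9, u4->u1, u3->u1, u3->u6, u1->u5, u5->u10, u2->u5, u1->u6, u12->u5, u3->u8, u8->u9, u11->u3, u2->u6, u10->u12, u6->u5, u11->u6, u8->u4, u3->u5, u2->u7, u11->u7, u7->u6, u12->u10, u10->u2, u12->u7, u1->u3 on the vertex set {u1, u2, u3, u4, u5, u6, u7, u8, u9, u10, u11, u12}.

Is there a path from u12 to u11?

Explore from u12.
Distance 1: reach u5, u7, u10.
Distance 2: reach u2, u6.
The search from u12 is exhausted; no directed path reaches u11.

No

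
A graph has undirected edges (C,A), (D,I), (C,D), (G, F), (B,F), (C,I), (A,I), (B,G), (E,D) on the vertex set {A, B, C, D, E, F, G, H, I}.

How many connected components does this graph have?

3

From A: component {A, C, D, E, I}.
From B: component {B, F, G}.
From H: component {H}.
That's 3 components.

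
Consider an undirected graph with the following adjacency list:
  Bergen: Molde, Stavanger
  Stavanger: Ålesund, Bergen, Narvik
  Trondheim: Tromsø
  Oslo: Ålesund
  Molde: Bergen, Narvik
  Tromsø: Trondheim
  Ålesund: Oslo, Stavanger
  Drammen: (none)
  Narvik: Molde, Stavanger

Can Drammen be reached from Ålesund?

Explore from Ålesund.
Distance 1: reach Oslo, Stavanger.
Distance 2: reach Bergen, Narvik.
Distance 3: reach Molde.
The search is exhausted without reaching Drammen; it lies in a different component.

No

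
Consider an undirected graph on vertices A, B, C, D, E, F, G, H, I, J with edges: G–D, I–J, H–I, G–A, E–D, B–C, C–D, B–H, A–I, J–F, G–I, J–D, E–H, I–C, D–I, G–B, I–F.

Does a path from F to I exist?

Yes

Explore from F.
Distance 1: reach I, J.
Found I.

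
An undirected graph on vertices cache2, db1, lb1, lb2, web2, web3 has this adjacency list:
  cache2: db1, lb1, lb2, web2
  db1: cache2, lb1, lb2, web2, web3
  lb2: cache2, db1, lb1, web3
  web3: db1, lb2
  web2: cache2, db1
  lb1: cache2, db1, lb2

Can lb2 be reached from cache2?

Explore from cache2.
Distance 1: reach db1, lb1, lb2, web2.
Found lb2.

Yes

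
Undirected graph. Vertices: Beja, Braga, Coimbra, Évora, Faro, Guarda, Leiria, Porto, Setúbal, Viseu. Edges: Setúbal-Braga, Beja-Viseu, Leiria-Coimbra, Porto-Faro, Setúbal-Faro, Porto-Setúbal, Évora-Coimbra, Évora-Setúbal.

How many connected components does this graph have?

3

From Beja: component {Beja, Viseu}.
From Braga: component {Braga, Coimbra, Évora, Faro, Leiria, Porto, Setúbal}.
From Guarda: component {Guarda}.
That's 3 components.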